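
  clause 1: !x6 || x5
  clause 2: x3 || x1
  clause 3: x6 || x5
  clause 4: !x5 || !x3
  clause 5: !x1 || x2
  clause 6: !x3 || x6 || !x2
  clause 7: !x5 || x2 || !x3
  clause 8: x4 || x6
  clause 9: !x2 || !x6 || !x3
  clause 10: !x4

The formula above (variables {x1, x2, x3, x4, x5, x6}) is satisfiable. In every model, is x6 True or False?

Suppose x6 = false.
Unit clause (x5) forces x5 = true.
Unit clause (!x3) forces x3 = false.
Unit clause (x1) forces x1 = true.
Unit clause (x2) forces x2 = true.
Unit clause (x4) forces x4 = true.
Now (!x4) is unsatisfied and unit — conflict.
So every satisfying assignment has x6 = True.

True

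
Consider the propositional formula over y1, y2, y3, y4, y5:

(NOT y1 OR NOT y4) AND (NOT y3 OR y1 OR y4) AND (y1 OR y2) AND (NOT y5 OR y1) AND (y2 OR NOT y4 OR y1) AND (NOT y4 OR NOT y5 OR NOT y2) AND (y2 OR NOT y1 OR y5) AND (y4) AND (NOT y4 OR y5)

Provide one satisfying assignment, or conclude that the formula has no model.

From the singleton clause (y4), y4 = true.
From the singleton clause (NOT y1), y1 = false.
From the singleton clause (y2), y2 = true.
From the singleton clause (NOT y5), y5 = false.
That conflicts with the unit clause (y5).

UNSATISFIABLE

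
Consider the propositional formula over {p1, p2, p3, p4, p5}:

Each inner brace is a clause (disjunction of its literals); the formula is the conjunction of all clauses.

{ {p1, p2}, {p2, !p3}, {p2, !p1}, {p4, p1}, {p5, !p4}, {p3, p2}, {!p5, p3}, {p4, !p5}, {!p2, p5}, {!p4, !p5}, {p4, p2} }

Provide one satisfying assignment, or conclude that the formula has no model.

Branch on p1: set p1 = true.
(p2) alone gives p2 = true.
(p5) alone gives p5 = true.
(p3) alone gives p3 = true.
(p4) alone gives p4 = true.
But (!p4) is also a unit clause — contradiction.
That branch fails; take p1 = false instead.
(p2) alone gives p2 = true.
(p4) alone gives p4 = true.
(p5) alone gives p5 = true.
But (!p5) is also a unit clause — contradiction.
Both values of p1 lead to a conflict.

UNSATISFIABLE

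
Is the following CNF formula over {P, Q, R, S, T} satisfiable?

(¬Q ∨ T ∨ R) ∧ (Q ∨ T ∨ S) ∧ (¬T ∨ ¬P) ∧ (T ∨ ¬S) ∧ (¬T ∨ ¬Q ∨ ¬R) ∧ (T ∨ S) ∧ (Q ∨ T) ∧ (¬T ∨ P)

Unsatisfiable

Branch on T: set T = False.
Unit clause (¬S) forces S = False.
That conflicts with the unit clause (S).
Undo T and try T = True.
Unit clause (¬P) forces P = False.
That conflicts with the unit clause (P).
Either choice for T ends in contradiction.
No assignment satisfies every clause.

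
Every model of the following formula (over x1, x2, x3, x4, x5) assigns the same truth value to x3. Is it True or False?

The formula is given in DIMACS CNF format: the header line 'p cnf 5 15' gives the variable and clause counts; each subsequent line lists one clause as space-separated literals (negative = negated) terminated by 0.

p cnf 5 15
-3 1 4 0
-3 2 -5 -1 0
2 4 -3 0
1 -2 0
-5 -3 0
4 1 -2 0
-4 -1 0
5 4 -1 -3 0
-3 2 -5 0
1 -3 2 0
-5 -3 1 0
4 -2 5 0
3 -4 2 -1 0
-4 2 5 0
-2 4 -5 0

False

Suppose x3 = True.
(¬x5) alone gives x5 = False.
Case x1 = True:
(¬x4) alone gives x4 = False.
That conflicts with the unit clause (x4).
Backtrack on x1: now try x1 = False.
(x4) alone gives x4 = True.
(¬x2) alone gives x2 = False.
That conflicts with the unit clause (x2).
Both values of x1 lead to a conflict.
So every satisfying assignment has x3 = False.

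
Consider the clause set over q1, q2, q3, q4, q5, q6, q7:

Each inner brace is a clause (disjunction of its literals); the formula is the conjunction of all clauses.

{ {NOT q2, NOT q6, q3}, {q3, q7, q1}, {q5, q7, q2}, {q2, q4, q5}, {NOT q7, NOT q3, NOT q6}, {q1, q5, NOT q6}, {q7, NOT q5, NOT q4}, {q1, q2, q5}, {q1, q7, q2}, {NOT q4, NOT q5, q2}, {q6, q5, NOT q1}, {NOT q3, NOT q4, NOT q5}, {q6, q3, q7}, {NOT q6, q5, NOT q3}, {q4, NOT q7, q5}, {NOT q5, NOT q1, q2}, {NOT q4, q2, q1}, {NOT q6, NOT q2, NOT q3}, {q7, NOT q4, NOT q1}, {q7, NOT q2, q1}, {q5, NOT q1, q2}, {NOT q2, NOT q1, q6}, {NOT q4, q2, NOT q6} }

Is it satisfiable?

Try q2 = false.
Try q5 = true.
Unit clause (NOT q4) forces q4 = false.
Unit clause (NOT q1) forces q1 = false.
Unit clause (q7) forces q7 = true.
Try q3 = false.
No clause remains; q6 is free.
A satisfying assignment: q1 ↦ false, q2 ↦ false, q3 ↦ false, q4 ↦ false, q5 ↦ true, q6 ↦ true, q7 ↦ true.

Yes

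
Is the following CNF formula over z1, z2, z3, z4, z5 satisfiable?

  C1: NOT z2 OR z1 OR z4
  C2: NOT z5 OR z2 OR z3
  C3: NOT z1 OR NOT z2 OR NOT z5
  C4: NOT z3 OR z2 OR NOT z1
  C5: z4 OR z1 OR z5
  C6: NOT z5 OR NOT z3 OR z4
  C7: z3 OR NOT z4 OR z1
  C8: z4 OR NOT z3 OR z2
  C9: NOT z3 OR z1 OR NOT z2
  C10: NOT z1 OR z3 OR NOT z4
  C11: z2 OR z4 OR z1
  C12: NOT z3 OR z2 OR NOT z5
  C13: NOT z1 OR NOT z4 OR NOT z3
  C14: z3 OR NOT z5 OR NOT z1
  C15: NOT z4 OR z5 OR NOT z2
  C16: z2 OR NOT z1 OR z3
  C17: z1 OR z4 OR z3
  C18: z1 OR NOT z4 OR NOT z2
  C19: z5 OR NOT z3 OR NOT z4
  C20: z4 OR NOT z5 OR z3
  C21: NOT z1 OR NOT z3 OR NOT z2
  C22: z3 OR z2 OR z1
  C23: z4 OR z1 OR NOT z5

Case z2 = true:
Case z1 = true:
(NOT z5) alone gives z5 = false.
(NOT z4) alone gives z4 = false.
(NOT z3) alone gives z3 = false.
This assignment satisfies each clause.
A satisfying assignment: z1 ↦ true; z2 ↦ true; z3 ↦ false; z4 ↦ false; z5 ↦ false.

Yes, satisfiable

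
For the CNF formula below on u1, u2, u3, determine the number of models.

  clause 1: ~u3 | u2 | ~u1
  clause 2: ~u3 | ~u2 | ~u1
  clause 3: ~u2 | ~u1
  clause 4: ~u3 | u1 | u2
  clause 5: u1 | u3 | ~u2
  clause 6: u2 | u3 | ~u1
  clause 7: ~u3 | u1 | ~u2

1

There are 2^3 = 8 truth assignments over (u1, u2, u3).
Check each against the 7 clauses (columns in the order u1, u2, u3):
  F F F  ✓ satisfies all
  F F T  ✗ fails (~u3 | u1 | u2)
  F T F  ✗ fails (u1 | u3 | ~u2)
  F T T  ✗ fails (~u3 | u1 | ~u2)
  T F F  ✗ fails (u2 | u3 | ~u1)
  T F T  ✗ fails (~u3 | u2 | ~u1)
  T T F  ✗ fails (~u2 | ~u1)
  T T T  ✗ fails (~u3 | ~u2 | ~u1)
1 of the 8 rows is a model.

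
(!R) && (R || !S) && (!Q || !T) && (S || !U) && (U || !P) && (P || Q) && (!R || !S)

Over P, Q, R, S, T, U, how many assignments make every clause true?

There are 2^6 = 64 truth assignments over (P, Q, R, S, T, U).
Split on P. With P = true, the clauses containing P are satisfied and !P drops from the rest; 0 of the 2^5 = 32 assignments to the other variables satisfy what remains.
With P = false, by the same count on the reduced clause set, 1 assignment works.
(One model: P=F, Q=T, R=F, S=F, T=F, U=F.)
Total: 0 + 1 = 1.

1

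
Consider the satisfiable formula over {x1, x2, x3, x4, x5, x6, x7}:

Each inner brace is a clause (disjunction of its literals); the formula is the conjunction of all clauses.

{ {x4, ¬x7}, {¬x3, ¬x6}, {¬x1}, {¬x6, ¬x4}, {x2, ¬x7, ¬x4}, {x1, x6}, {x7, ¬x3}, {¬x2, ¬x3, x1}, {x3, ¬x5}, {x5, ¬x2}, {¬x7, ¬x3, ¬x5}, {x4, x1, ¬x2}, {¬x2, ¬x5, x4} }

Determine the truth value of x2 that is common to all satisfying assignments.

False

Suppose x2 = True.
From the singleton clause (¬x1), x1 = False.
From the singleton clause (x6), x6 = True.
From the singleton clause (¬x3), x3 = False.
From the singleton clause (¬x4), x4 = False.
Now (x4) is unsatisfied and unit — conflict.
So every satisfying assignment has x2 = False.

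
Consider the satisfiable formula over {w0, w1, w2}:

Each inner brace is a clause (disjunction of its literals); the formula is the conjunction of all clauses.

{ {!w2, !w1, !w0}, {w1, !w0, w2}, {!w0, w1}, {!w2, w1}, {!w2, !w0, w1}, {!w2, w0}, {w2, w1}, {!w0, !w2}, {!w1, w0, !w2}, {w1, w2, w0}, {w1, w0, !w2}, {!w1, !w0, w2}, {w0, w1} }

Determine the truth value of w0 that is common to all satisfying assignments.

False

Suppose w0 = true.
The clause (w1) is unit, so w1 = true.
The clause (!w2) is unit, so w2 = false.
Now (w2) is unsatisfied and unit — conflict.
So every satisfying assignment has w0 = False.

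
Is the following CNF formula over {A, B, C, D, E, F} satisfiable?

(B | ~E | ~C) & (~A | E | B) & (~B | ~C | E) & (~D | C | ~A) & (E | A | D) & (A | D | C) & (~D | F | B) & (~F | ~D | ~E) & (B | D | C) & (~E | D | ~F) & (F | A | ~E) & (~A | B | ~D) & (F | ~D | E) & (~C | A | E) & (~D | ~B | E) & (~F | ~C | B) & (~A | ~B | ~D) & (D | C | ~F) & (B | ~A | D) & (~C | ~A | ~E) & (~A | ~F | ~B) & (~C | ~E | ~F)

Suppose B = 1.
Suppose C = 0.
Suppose D = 0.
Unit clause (A) forces A = 1.
Unit clause (~F) forces F = 0.
No clause remains; E is free.
A satisfying assignment: A=1,  B=1,  C=0,  D=0,  E=0,  F=0.

Satisfiable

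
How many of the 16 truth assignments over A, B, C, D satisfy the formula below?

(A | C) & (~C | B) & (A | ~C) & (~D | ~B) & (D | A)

There are 2^4 = 16 truth assignments over (A, B, C, D).
Split on A. With A = 1, the clauses containing A are satisfied and ~A drops from the rest; 4 of the 2^3 = 8 assignments to the other variables satisfy what remains.
With A = 0, by the same count on the reduced clause set, 0 assignments work.
Total: 4 + 0 = 4.

4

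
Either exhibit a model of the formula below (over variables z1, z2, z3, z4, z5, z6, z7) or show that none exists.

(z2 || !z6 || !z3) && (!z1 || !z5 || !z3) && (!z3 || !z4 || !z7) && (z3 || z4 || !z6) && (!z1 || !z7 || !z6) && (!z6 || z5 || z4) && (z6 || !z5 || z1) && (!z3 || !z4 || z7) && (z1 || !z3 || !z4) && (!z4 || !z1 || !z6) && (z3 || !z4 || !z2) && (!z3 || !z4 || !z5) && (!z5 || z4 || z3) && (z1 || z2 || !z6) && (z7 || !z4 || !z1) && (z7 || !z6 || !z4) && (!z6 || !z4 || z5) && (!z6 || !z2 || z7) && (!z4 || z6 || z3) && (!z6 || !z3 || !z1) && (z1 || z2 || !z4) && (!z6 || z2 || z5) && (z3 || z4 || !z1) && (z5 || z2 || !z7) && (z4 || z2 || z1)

Try z2 = true.
Try z3 = true.
Try z1 = false.
From the singleton clause (!z4), z4 = false.
Try z6 = true.
From the singleton clause (z5), z5 = true.
From the singleton clause (z7), z7 = true.
This assignment satisfies each clause.

z1: false,  z2: true,  z3: true,  z4: false,  z5: true,  z6: true,  z7: true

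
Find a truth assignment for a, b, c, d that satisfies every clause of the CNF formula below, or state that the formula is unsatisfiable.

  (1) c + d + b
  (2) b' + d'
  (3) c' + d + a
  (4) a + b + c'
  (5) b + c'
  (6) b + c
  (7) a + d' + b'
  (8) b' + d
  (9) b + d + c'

Case b = 0:
Unit clause (c') forces c = 0.
But (c) is also a unit clause — contradiction.
So b must be the other value — set b = 1.
Unit clause (d') forces d = 0.
But (d) is also a unit clause — contradiction.
Neither b = 1 nor b = 0 works.

UNSATISFIABLE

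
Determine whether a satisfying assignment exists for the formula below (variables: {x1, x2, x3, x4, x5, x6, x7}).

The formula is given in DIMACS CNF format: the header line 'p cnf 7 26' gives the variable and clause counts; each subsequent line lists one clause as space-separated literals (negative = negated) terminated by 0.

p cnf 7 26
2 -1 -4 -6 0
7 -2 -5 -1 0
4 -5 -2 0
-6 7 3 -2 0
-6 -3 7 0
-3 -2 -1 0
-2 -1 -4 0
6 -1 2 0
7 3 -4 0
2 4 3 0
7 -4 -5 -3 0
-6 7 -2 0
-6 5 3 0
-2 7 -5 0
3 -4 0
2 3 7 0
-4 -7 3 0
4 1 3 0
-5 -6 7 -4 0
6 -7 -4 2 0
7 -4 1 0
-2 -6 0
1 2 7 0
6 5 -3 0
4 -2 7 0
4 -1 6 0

Yes

Branch on x3: set x3 = True.
Branch on x6: set x6 = False.
Unit clause (x5) forces x5 = True.
Branch on x4: set x4 = True.
Unit clause (x7) forces x7 = True.
Unit clause (x2) forces x2 = True.
Unit clause (¬x1) forces x1 = False.
All clauses are satisfied.
A satisfying assignment: x1: False; x2: True; x3: True; x4: True; x5: True; x6: False; x7: True.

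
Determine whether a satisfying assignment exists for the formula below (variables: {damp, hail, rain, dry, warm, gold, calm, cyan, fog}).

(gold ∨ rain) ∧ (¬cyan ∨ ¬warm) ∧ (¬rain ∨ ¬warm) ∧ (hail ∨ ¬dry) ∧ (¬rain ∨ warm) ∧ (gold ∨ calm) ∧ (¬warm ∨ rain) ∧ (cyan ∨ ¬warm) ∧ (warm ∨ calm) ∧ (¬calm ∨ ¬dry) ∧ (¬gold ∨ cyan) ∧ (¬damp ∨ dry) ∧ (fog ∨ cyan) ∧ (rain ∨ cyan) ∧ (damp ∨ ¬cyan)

Suppose gold = True.
From the singleton clause (cyan), cyan = True.
From the singleton clause (¬warm), warm = False.
From the singleton clause (¬rain), rain = False.
From the singleton clause (calm), calm = True.
From the singleton clause (¬dry), dry = False.
From the singleton clause (¬damp), damp = False.
Now (damp) is unsatisfied and unit — conflict.
Backtrack on gold: now try gold = False.
From the singleton clause (rain), rain = True.
From the singleton clause (¬warm), warm = False.
Now (warm) is unsatisfied and unit — conflict.
Both values of gold lead to a conflict.
No assignment satisfies every clause.

No, unsatisfiable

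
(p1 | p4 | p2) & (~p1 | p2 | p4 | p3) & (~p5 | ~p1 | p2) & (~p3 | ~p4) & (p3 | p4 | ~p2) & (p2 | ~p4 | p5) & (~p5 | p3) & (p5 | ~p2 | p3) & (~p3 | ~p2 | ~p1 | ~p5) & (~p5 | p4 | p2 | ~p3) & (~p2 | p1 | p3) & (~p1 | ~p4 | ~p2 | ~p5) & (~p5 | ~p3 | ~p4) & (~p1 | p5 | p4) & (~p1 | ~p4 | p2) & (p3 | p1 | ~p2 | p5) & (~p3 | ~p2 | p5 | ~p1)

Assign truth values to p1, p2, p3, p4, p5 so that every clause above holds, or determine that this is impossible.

Try p3 = 1.
The clause (~p4) is unit, so p4 = 0.
Try p1 = 0.
The clause (p2) is unit, so p2 = 1.
No clause remains; p5 is free.

p1 ↦ 0,  p2 ↦ 1,  p3 ↦ 1,  p4 ↦ 0,  p5 ↦ 1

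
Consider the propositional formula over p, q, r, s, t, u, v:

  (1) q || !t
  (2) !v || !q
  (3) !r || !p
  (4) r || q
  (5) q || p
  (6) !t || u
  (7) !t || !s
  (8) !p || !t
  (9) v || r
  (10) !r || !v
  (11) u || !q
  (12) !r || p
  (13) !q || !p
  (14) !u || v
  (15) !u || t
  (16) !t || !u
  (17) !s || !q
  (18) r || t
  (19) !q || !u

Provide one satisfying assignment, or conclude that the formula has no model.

Suppose q = true.
The clause (!v) is unit, so v = false.
The clause (r) is unit, so r = true.
The clause (!p) is unit, so p = false.
But (p) is also a unit clause — contradiction.
Undo q and try q = false.
The clause (!t) is unit, so t = false.
The clause (r) is unit, so r = true.
The clause (!p) is unit, so p = false.
But (p) is also a unit clause — contradiction.
Both values of q lead to a conflict.

UNSATISFIABLE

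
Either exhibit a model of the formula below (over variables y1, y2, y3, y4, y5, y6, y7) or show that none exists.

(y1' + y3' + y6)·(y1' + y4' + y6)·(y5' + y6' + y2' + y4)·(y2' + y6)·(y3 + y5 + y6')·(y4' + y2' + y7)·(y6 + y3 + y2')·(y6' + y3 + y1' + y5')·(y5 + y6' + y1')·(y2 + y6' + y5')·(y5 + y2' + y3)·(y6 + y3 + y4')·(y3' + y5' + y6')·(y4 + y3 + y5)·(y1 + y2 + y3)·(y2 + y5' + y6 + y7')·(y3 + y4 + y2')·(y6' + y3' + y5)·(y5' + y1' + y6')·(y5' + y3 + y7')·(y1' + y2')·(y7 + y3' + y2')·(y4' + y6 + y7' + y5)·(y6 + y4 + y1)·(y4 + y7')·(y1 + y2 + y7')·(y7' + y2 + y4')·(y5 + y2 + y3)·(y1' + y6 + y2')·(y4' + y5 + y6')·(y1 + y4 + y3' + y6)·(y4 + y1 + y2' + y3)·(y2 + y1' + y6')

Case y2 = 0:
Case y6 = 0:
Case y1 = 0:
From the singleton clause (y3), y3 = 1.
From the singleton clause (y4), y4 = 1.
From the singleton clause (y7'), y7 = 0.
Every clause is now satisfied; y5 is unconstrained.

y1: 0, y2: 0, y3: 1, y4: 1, y5: 0, y6: 0, y7: 0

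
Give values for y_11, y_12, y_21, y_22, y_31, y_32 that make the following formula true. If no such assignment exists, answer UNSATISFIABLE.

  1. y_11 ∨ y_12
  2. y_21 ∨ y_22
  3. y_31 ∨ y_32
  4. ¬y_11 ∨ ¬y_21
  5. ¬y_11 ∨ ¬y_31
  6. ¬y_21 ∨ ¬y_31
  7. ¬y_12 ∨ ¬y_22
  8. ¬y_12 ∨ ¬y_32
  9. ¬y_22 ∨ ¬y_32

UNSATISFIABLE

Suppose y_11 = True.
Unit clause (¬y_21) forces y_21 = False.
Unit clause (y_22) forces y_22 = True.
Unit clause (¬y_31) forces y_31 = False.
Unit clause (y_32) forces y_32 = True.
But (¬y_32) is also a unit clause — contradiction.
So y_11 must be the other value — set y_11 = False.
Unit clause (y_12) forces y_12 = True.
Unit clause (¬y_22) forces y_22 = False.
Unit clause (y_21) forces y_21 = True.
Unit clause (¬y_31) forces y_31 = False.
Unit clause (y_32) forces y_32 = True.
But (¬y_32) is also a unit clause — contradiction.
Either choice for y_11 ends in contradiction.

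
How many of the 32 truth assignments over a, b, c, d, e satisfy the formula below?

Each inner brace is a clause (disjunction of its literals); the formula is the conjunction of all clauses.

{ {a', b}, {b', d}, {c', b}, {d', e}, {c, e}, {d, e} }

6

There are 2^5 = 32 truth assignments over (a, b, c, d, e).
Split on d. With d = 1, the clauses containing d are satisfied and d' drops from the rest; 5 of the 2^4 = 16 assignments to the other variables satisfy what remains.
With d = 0, by the same count on the reduced clause set, 1 assignment works.
Total: 5 + 1 = 6.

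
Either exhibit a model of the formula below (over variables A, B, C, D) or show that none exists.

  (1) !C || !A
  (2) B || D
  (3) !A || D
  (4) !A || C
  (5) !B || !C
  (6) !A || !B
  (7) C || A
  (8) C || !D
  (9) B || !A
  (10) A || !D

UNSATISFIABLE

Branch on C: set C = false.
(!A) alone gives A = false.
Now (A) is unsatisfied and unit — conflict.
Backtrack on C: now try C = true.
(!A) alone gives A = false.
(!B) alone gives B = false.
(D) alone gives D = true.
Now (!D) is unsatisfied and unit — conflict.
Either choice for C ends in contradiction.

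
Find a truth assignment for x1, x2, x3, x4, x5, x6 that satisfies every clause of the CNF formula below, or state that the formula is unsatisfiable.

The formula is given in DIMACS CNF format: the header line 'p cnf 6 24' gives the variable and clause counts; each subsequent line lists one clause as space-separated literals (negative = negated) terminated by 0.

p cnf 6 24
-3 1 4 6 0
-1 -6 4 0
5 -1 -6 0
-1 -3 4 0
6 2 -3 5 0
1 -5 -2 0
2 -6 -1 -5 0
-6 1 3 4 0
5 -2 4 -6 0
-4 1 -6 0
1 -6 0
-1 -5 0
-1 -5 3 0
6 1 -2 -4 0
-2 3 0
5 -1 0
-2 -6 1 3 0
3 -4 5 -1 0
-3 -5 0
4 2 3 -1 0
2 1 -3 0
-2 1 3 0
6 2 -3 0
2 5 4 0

x1 ↦ False,  x2 ↦ False,  x3 ↦ False,  x4 ↦ False,  x5 ↦ True,  x6 ↦ False

Branch on x1: set x1 = False.
From the singleton clause (¬x6), x6 = False.
Branch on x3: set x3 = False.
From the singleton clause (¬x2), x2 = False.
Branch on x5: set x5 = True.
Every clause is now satisfied; x4 is unconstrained.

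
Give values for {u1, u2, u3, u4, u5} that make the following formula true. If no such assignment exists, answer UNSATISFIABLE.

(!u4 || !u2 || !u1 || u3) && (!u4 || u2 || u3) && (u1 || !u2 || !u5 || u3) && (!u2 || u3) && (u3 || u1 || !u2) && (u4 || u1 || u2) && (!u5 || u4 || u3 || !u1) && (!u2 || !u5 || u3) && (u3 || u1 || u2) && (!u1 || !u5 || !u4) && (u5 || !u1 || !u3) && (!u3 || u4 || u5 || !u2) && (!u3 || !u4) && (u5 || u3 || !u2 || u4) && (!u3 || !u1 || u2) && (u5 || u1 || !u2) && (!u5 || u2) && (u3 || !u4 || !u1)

u1=true,  u2=false,  u3=false,  u4=false,  u5=false

Try u2 = false.
The clause (!u5) is unit, so u5 = false.
Try u4 = false.
The clause (u1) is unit, so u1 = true.
The clause (!u3) is unit, so u3 = false.
All clauses are satisfied.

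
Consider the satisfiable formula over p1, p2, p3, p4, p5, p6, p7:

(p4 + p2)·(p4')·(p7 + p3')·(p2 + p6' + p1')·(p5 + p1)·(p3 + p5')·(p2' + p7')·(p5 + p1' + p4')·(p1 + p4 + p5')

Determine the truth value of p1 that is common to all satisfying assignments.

True

Suppose p1 = 0.
The clause (p4') is unit, so p4 = 0.
The clause (p2) is unit, so p2 = 1.
The clause (p5) is unit, so p5 = 1.
But (p5') is also a unit clause — contradiction.
So every satisfying assignment has p1 = True.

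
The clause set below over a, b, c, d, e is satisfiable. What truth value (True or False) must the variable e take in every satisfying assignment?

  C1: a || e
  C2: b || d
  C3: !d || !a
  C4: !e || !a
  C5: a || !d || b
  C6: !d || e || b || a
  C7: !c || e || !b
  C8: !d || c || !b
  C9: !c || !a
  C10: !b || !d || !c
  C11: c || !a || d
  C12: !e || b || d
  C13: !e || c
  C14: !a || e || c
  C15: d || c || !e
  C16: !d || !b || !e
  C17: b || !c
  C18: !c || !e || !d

Suppose e = false.
The clause (a) is unit, so a = true.
The clause (!d) is unit, so d = false.
The clause (b) is unit, so b = true.
The clause (!c) is unit, so c = false.
That conflicts with the unit clause (c).
So every satisfying assignment has e = True.

True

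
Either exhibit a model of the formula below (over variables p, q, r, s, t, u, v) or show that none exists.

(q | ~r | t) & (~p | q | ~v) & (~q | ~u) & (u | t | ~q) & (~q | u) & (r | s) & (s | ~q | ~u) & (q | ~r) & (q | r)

UNSATISFIABLE

Suppose q = 0.
The clause (~r) is unit, so r = 0.
But (r) is also a unit clause — contradiction.
That branch fails; take q = 1 instead.
The clause (~u) is unit, so u = 0.
But (u) is also a unit clause — contradiction.
Both values of q lead to a conflict.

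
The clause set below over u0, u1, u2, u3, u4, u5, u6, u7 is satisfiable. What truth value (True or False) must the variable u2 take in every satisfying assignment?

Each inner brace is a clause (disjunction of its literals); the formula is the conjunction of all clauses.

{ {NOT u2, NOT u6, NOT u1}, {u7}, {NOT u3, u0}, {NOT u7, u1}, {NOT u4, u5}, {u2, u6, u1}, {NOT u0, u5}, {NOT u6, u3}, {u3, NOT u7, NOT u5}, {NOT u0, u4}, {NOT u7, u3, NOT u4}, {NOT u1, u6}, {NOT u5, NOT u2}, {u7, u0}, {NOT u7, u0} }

False

Suppose u2 = true.
(u7) alone gives u7 = true.
(u1) alone gives u1 = true.
(NOT u6) alone gives u6 = false.
Now (u6) is unsatisfied and unit — conflict.
So every satisfying assignment has u2 = False.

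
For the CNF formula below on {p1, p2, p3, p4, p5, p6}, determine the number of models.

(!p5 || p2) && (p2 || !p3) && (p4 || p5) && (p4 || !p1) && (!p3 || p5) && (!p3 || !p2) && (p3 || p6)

7

There are 2^6 = 64 truth assignments over (p1, p2, p3, p4, p5, p6).
Split on p4. With p4 = true, the clauses containing p4 are satisfied and !p4 drops from the rest; 6 of the 2^5 = 32 assignments to the other variables satisfy what remains.
With p4 = false, by the same count on the reduced clause set, 1 assignment works.
(One model: p1=F, p2=F, p3=F, p4=T, p5=F, p6=T.)
Total: 6 + 1 = 7.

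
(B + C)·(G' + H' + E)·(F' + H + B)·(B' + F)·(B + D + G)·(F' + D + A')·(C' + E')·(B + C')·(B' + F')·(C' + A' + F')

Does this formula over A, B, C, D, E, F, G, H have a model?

Unsatisfiable

Try B = 1.
From the singleton clause (F), F = 1.
That conflicts with the unit clause (F').
Backtrack on B: now try B = 0.
From the singleton clause (C), C = 1.
That conflicts with the unit clause (C').
Either choice for B ends in contradiction.
No assignment satisfies every clause.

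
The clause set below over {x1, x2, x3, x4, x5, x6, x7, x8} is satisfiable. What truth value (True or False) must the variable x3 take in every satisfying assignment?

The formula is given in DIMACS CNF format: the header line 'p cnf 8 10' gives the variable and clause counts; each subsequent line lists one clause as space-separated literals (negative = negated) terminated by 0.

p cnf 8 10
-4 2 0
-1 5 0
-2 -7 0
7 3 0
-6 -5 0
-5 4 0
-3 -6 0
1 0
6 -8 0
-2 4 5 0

Suppose x3 = False.
The clause (x7) is unit, so x7 = True.
The clause (¬x2) is unit, so x2 = False.
The clause (¬x4) is unit, so x4 = False.
The clause (¬x5) is unit, so x5 = False.
The clause (¬x1) is unit, so x1 = False.
That conflicts with the unit clause (x1).
So every satisfying assignment has x3 = True.

True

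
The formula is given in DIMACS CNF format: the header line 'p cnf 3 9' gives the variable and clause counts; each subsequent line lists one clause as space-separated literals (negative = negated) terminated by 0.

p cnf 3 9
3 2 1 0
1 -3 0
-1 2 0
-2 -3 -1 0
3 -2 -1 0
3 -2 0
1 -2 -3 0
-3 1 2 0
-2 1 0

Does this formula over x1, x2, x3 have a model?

No

Case x1 = True:
The clause (x2) is unit, so x2 = True.
The clause (¬x3) is unit, so x3 = False.
But (x3) is also a unit clause — contradiction.
Undo x1 and try x1 = False.
The clause (¬x3) is unit, so x3 = False.
The clause (x2) is unit, so x2 = True.
But (¬x2) is also a unit clause — contradiction.
Neither x1 = True nor x1 = False works.
No assignment satisfies every clause.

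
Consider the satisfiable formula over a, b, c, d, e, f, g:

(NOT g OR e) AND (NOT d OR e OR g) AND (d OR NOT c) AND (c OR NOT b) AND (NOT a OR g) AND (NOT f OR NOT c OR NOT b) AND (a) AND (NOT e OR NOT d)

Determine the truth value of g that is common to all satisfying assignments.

True

Suppose g = false.
(NOT a) alone gives a = false.
Now (a) is unsatisfied and unit — conflict.
So every satisfying assignment has g = True.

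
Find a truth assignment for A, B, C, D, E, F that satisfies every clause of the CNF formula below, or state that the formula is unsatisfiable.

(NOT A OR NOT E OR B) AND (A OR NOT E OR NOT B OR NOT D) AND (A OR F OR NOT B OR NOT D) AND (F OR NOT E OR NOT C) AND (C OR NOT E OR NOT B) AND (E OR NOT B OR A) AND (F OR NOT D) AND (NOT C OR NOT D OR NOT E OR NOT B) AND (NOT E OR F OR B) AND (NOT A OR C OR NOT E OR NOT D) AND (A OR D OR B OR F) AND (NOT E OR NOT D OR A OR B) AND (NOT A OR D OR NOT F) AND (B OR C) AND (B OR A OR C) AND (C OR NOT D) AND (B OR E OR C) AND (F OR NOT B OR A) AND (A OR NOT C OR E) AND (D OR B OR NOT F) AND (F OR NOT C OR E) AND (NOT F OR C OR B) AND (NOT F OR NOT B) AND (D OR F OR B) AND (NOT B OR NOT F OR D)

A=true,  B=true,  C=false,  D=false,  E=false,  F=false

Suppose F = false.
The clause (NOT D) is unit, so D = false.
The clause (B) is unit, so B = true.
The clause (A) is unit, so A = true.
Suppose E = false.
The clause (NOT C) is unit, so C = false.
All clauses are satisfied.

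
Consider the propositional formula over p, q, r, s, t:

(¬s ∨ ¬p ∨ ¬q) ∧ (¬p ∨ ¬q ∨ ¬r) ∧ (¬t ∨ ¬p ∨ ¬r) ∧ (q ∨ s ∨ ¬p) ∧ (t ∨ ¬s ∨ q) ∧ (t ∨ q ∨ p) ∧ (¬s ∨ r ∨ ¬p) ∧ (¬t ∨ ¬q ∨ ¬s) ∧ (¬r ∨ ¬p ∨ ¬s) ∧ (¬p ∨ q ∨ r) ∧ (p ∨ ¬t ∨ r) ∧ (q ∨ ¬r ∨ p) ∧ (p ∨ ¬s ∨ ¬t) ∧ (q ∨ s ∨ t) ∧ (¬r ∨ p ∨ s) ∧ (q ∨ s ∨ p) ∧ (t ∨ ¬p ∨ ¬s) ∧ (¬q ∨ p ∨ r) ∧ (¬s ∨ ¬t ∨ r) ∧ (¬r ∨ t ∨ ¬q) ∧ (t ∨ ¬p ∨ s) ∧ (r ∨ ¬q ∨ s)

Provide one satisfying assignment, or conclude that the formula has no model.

UNSATISFIABLE

Case s = False:
Case q = True:
Unit clause (r) forces r = True.
Unit clause (¬p) forces p = False.
Now (p) is unsatisfied and unit — conflict.
So q must be the other value — set q = False.
Unit clause (¬p) forces p = False.
Now (p) is unsatisfied and unit — conflict.
Neither q = True nor q = False works.
So s must be the other value — set s = True.
Case p = False:
Unit clause (¬t) forces t = False.
Unit clause (q) forces q = True.
Unit clause (r) forces r = True.
Now (¬r) is unsatisfied and unit — conflict.
So p must be the other value — set p = True.
Unit clause (¬q) forces q = False.
Unit clause (t) forces t = True.
Unit clause (¬r) forces r = False.
Now (r) is unsatisfied and unit — conflict.
Neither p = True nor p = False works.
Neither s = True nor s = False works.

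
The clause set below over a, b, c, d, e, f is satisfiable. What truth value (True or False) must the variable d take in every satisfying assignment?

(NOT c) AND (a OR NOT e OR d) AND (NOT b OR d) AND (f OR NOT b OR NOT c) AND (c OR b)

Suppose d = false.
Unit clause (NOT c) forces c = false.
Unit clause (NOT b) forces b = false.
That conflicts with the unit clause (b).
So every satisfying assignment has d = True.

True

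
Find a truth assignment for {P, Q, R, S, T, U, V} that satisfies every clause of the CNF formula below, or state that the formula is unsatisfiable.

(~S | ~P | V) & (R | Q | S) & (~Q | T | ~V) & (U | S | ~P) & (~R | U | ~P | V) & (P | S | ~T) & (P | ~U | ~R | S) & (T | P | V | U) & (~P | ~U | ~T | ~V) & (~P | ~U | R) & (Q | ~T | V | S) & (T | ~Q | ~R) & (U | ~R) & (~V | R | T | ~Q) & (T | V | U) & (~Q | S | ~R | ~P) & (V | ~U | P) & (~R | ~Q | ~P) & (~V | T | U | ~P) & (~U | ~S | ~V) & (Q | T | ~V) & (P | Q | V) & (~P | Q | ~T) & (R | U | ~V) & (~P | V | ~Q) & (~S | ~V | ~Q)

Suppose U = 1.
Suppose P = 1.
(R) alone gives R = 1.
(~Q) alone gives Q = 0.
(~T) alone gives T = 0.
(~V) alone gives V = 0.
(~S) alone gives S = 0.
This assignment satisfies each clause.

P: 1,  Q: 0,  R: 1,  S: 0,  T: 0,  U: 1,  V: 0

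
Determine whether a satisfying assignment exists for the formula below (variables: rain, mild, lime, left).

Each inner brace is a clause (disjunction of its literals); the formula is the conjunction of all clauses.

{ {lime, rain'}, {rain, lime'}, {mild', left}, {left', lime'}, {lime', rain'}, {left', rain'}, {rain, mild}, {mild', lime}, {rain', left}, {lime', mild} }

Suppose lime = 1.
Unit clause (rain) forces rain = 1.
Now (rain') is unsatisfied and unit — conflict.
Undo lime and try lime = 0.
Unit clause (rain') forces rain = 0.
Unit clause (mild) forces mild = 1.
Now (mild') is unsatisfied and unit — conflict.
Either choice for lime ends in contradiction.
No assignment satisfies every clause.

No, unsatisfiable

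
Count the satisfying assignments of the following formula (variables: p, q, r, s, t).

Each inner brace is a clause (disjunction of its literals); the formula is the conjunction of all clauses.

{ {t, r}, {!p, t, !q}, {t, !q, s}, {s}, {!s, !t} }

There are 2^5 = 32 truth assignments over (p, q, r, s, t).
Split on s. With s = true, the clauses containing s are satisfied and !s drops from the rest; 3 of the 2^4 = 16 assignments to the other variables satisfy what remains.
With s = false, by the same count on the reduced clause set, 0 assignments work.
(One model: p=F, q=F, r=T, s=T, t=F.)
Total: 3 + 0 = 3.

3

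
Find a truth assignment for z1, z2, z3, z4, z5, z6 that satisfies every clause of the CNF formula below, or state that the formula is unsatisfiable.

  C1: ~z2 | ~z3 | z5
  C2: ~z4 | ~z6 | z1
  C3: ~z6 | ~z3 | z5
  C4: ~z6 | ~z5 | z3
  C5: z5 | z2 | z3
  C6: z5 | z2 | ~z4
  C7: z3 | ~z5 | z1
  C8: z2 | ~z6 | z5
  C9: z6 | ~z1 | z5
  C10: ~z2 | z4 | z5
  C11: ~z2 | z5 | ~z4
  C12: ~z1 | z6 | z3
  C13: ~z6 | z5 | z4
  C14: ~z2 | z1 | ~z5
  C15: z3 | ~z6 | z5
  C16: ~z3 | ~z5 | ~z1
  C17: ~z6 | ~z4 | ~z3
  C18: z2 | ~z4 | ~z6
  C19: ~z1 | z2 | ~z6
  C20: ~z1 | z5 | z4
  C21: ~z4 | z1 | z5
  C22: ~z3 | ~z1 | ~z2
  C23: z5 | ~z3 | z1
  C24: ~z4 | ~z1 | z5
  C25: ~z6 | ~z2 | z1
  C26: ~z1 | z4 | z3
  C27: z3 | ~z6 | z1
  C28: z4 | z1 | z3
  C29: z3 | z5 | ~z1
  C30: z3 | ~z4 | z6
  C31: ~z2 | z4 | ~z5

Case z2 = 0:
Case z5 = 1:
Case z6 = 1:
(z3) alone gives z3 = 1.
(~z1) alone gives z1 = 0.
(~z4) alone gives z4 = 0.
All clauses are satisfied.

z1=0; z2=0; z3=1; z4=0; z5=1; z6=1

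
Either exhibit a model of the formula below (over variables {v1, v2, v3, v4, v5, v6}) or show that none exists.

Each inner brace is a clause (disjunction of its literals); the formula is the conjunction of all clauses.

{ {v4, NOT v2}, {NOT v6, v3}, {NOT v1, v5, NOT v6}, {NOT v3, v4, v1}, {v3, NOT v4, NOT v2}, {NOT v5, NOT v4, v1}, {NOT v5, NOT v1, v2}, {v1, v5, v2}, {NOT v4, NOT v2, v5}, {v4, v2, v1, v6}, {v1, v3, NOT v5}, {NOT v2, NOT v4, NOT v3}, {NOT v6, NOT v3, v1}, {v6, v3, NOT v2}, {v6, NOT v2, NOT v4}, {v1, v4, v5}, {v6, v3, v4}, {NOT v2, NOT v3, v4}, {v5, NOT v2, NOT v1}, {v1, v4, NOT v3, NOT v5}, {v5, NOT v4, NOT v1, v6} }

Suppose v4 = false.
From the singleton clause (NOT v2), v2 = false.
Suppose v6 = false.
From the singleton clause (v1), v1 = true.
From the singleton clause (NOT v5), v5 = false.
From the singleton clause (v3), v3 = true.
All clauses are satisfied.

v1: true; v2: false; v3: true; v4: false; v5: false; v6: false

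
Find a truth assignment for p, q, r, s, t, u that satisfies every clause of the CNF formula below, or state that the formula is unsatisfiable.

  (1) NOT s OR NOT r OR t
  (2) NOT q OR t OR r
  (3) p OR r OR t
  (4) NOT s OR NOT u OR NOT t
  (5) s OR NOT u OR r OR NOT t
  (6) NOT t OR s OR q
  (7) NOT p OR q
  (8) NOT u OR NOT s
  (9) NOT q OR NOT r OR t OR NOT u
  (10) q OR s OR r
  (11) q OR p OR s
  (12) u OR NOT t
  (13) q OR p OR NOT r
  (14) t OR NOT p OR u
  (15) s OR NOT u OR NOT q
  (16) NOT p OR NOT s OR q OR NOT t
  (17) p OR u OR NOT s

p=false,  q=true,  r=true,  s=false,  t=false,  u=false

Branch on p: set p = false.
Branch on r: set r = true.
Unit clause (q) forces q = true.
Branch on s: set s = false.
Unit clause (NOT u) forces u = false.
Unit clause (NOT t) forces t = false.
Every clause now holds.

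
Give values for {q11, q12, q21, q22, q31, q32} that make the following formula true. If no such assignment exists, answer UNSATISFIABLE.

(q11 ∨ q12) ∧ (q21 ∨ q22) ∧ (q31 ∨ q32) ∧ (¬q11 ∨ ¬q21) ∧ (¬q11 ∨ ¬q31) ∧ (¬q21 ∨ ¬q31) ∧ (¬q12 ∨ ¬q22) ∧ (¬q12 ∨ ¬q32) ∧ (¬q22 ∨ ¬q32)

Branch on q11: set q11 = True.
Unit clause (¬q21) forces q21 = False.
Unit clause (q22) forces q22 = True.
Unit clause (¬q31) forces q31 = False.
Unit clause (q32) forces q32 = True.
But (¬q32) is also a unit clause — contradiction.
That branch fails; take q11 = False instead.
Unit clause (q12) forces q12 = True.
Unit clause (¬q22) forces q22 = False.
Unit clause (q21) forces q21 = True.
Unit clause (¬q31) forces q31 = False.
Unit clause (q32) forces q32 = True.
But (¬q32) is also a unit clause — contradiction.
Either choice for q11 ends in contradiction.

UNSATISFIABLE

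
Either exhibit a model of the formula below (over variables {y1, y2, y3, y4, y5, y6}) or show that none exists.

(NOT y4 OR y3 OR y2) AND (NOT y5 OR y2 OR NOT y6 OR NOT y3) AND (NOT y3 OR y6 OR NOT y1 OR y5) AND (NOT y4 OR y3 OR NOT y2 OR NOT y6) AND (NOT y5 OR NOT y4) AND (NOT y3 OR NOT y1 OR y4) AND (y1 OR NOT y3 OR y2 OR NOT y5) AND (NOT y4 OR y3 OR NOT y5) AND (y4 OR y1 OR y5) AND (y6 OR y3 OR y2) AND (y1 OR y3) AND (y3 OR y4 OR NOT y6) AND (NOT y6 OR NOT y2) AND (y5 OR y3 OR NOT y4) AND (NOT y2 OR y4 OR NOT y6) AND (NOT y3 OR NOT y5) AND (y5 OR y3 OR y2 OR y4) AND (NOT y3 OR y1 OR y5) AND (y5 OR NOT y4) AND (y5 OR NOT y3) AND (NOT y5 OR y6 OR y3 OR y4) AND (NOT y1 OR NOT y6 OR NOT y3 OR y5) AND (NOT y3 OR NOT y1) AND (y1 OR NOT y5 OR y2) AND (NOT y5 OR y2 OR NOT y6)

Case y5 = false:
(NOT y4) alone gives y4 = false.
(y1) alone gives y1 = true.
(NOT y3) alone gives y3 = false.
(NOT y6) alone gives y6 = false.
(y2) alone gives y2 = true.
All clauses are satisfied.

y1=true, y2=true, y3=false, y4=false, y5=false, y6=false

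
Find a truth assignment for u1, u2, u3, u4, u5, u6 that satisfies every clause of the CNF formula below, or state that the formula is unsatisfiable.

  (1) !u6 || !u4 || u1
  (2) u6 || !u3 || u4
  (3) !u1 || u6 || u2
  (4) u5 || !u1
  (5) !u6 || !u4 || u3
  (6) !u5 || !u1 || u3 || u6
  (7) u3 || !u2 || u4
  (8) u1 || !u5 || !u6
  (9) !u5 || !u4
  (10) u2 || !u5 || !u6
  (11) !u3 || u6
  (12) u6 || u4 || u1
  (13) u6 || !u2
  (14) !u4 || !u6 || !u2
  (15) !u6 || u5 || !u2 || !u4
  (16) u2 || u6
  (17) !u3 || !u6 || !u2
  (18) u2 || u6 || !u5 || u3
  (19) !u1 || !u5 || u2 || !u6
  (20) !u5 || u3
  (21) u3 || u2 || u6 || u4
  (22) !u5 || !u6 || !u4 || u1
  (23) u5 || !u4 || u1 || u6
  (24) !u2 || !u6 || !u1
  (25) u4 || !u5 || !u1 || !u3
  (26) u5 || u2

Try u5 = true.
Unit clause (!u4) forces u4 = false.
Unit clause (u3) forces u3 = true.
Unit clause (u6) forces u6 = true.
Unit clause (u1) forces u1 = true.
That conflicts with the unit clause (!u1).
Backtrack on u5: now try u5 = false.
Unit clause (!u1) forces u1 = false.
Unit clause (u2) forces u2 = true.
Unit clause (u6) forces u6 = true.
Unit clause (!u4) forces u4 = false.
Unit clause (u3) forces u3 = true.
That conflicts with the unit clause (!u3).
Neither u5 = true nor u5 = false works.

UNSATISFIABLE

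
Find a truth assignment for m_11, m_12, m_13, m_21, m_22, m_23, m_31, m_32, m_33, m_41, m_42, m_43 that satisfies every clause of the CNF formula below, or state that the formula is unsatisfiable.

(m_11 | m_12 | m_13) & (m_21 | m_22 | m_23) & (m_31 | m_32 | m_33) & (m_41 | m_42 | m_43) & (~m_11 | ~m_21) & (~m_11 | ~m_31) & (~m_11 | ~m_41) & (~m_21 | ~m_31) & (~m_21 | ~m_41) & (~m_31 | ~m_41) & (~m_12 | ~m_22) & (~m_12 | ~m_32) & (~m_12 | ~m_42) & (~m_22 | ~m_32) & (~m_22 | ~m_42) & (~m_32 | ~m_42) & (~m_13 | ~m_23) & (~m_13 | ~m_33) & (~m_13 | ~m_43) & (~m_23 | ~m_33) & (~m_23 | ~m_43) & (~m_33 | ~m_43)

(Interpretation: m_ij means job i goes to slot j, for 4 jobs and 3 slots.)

UNSATISFIABLE

Try m_11 = 0.
Try m_12 = 1.
The clause (~m_22) is unit, so m_22 = 0.
The clause (~m_32) is unit, so m_32 = 0.
The clause (~m_42) is unit, so m_42 = 0.
Try m_21 = 1.
The clause (~m_31) is unit, so m_31 = 0.
The clause (m_33) is unit, so m_33 = 1.
The clause (~m_41) is unit, so m_41 = 0.
The clause (m_43) is unit, so m_43 = 1.
Now (~m_43) is unsatisfied and unit — conflict.
That branch fails; take m_21 = 0 instead.
The clause (m_23) is unit, so m_23 = 1.
The clause (~m_13) is unit, so m_13 = 0.
The clause (~m_33) is unit, so m_33 = 0.
The clause (m_31) is unit, so m_31 = 1.
The clause (~m_41) is unit, so m_41 = 0.
The clause (m_43) is unit, so m_43 = 1.
Now (~m_43) is unsatisfied and unit — conflict.
Neither m_21 = 1 nor m_21 = 0 works.
That branch fails; take m_12 = 0 instead.
The clause (m_13) is unit, so m_13 = 1.
The clause (~m_23) is unit, so m_23 = 0.
The clause (~m_33) is unit, so m_33 = 0.
The clause (~m_43) is unit, so m_43 = 0.
Try m_21 = 1.
The clause (~m_31) is unit, so m_31 = 0.
The clause (m_32) is unit, so m_32 = 1.
The clause (~m_41) is unit, so m_41 = 0.
The clause (m_42) is unit, so m_42 = 1.
Now (~m_42) is unsatisfied and unit — conflict.
That branch fails; take m_21 = 0 instead.
The clause (m_22) is unit, so m_22 = 1.
The clause (~m_32) is unit, so m_32 = 0.
The clause (m_31) is unit, so m_31 = 1.
The clause (~m_41) is unit, so m_41 = 0.
The clause (m_42) is unit, so m_42 = 1.
Now (~m_42) is unsatisfied and unit — conflict.
Neither m_21 = 1 nor m_21 = 0 works.
Neither m_12 = 1 nor m_12 = 0 works.
That branch fails; take m_11 = 1 instead.
The clause (~m_21) is unit, so m_21 = 0.
The clause (~m_31) is unit, so m_31 = 0.
The clause (~m_41) is unit, so m_41 = 0.
Try m_22 = 1.
The clause (~m_12) is unit, so m_12 = 0.
The clause (~m_32) is unit, so m_32 = 0.
The clause (m_33) is unit, so m_33 = 1.
The clause (~m_42) is unit, so m_42 = 0.
The clause (m_43) is unit, so m_43 = 1.
Now (~m_43) is unsatisfied and unit — conflict.
That branch fails; take m_22 = 0 instead.
The clause (m_23) is unit, so m_23 = 1.
The clause (~m_13) is unit, so m_13 = 0.
The clause (~m_33) is unit, so m_33 = 0.
The clause (m_32) is unit, so m_32 = 1.
The clause (~m_12) is unit, so m_12 = 0.
The clause (~m_42) is unit, so m_42 = 0.
The clause (m_43) is unit, so m_43 = 1.
Now (~m_43) is unsatisfied and unit — conflict.
Neither m_22 = 1 nor m_22 = 0 works.
Neither m_11 = 1 nor m_11 = 0 works.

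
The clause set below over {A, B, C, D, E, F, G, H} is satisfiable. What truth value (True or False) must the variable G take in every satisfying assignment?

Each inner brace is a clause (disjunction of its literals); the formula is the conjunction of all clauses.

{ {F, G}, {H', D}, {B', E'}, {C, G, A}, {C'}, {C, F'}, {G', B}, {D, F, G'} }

True

Suppose G = 0.
(F) alone gives F = 1.
(C') alone gives C = 0.
That conflicts with the unit clause (C).
So every satisfying assignment has G = True.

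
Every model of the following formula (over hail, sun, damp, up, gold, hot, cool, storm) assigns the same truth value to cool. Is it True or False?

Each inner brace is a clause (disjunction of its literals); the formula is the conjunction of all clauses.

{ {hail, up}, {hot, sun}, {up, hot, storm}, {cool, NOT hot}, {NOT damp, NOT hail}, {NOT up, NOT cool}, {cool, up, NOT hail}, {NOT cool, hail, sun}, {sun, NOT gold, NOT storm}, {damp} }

False

Suppose cool = true.
(NOT up) alone gives up = false.
(hail) alone gives hail = true.
(NOT damp) alone gives damp = false.
That conflicts with the unit clause (damp).
So every satisfying assignment has cool = False.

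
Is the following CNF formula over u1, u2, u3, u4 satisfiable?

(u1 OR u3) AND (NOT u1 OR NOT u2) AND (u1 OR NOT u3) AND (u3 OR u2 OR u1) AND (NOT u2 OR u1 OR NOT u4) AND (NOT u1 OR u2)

Try u1 = true.
From the singleton clause (NOT u2), u2 = false.
Now (u2) is unsatisfied and unit — conflict.
That branch fails; take u1 = false instead.
From the singleton clause (u3), u3 = true.
Now (NOT u3) is unsatisfied and unit — conflict.
Neither u1 = true nor u1 = false works.
No assignment satisfies every clause.

No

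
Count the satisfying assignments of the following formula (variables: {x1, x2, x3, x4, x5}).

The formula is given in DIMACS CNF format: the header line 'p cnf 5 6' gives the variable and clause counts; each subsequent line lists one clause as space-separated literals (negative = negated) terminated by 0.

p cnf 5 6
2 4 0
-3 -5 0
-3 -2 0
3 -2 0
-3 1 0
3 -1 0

3

There are 2^5 = 32 truth assignments over (x1, x2, x3, x4, x5).
Split on x4. With x4 = True, the clauses containing x4 are satisfied and ¬x4 drops from the rest; 3 of the 2^4 = 16 assignments to the other variables satisfy what remains.
With x4 = False, by the same count on the reduced clause set, 0 assignments work.
Total: 3 + 0 = 3.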